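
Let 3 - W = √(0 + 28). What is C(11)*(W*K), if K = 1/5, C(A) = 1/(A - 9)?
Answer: 3/10 - √7/5 ≈ -0.22915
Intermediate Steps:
C(A) = 1/(-9 + A)
K = ⅕ ≈ 0.20000
W = 3 - 2*√7 (W = 3 - √(0 + 28) = 3 - √28 = 3 - 2*√7 ≈ -2.2915)
C(11)*(W*K) = ((3 - 2*√7)*(⅕))/(-9 + 11) = (⅗ - 2*√7/5)/2 = 3/10 - √7/5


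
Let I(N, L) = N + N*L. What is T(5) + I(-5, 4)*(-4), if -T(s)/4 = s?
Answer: 80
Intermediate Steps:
T(s) = -4*s
I(N, L) = N + L*N
T(5) + I(-5, 4)*(-4) = -4*5 - 5*(1 + 4)*(-4) = -20 - 5*5*(-4) = -20 - 25*(-4) = -20 + 100 = 80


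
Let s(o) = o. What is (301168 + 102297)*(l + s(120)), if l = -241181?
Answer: -97259676365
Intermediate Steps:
(301168 + 102297)*(l + s(120)) = (301168 + 102297)*(-241181 + 120) = 403465*(-241061) = -97259676365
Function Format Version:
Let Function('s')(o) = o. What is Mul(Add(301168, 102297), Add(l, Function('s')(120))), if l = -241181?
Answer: -97259676365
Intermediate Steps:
Mul(Add(301168, 102297), Add(l, Function('s')(120))) = Mul(Add(301168, 102297), Add(-241181, 120)) = Mul(403465, -241061) = -97259676365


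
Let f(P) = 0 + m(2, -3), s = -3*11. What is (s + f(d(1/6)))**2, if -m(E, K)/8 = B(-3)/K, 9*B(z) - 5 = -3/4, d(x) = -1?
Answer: 734449/729 ≈ 1007.5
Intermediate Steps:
B(z) = 17/36 (B(z) = 5/9 + (-3/4)/9 = 5/9 + (-3*1/4)/9 = 5/9 + (1/9)*(-3/4) = 5/9 - 1/12 = 17/36)
s = -33
m(E, K) = -34/(9*K)
f(P) = 34/27 (f(P) = 0 - 34/9/(-3) = 0 - 34/9*(-1/3) = 0 + 34/27 = 34/27)
(s + f(d(1/6)))**2 = (-33 + 34/27)**2 = (-857/27)**2 = 734449/729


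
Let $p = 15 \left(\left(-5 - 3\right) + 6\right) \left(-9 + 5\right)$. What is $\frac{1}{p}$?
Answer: $\frac{1}{120} \approx 0.0083333$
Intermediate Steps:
$p = 120$ ($p = 15 \left(-8 + 6\right) \left(-4\right) = 15 \left(\left(-2\right) \left(-4\right)\right) = 15 \cdot 8 = 120$)
$\frac{1}{p} = \frac{1}{120}$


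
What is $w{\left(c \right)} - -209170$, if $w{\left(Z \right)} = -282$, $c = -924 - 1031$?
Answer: $208888$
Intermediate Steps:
$c = -1955$ ($c = -924 - 1031 = -1955$)
$w{\left(c \right)} - -209170 = -282 - -209170 = -282 + 209170 = 208888$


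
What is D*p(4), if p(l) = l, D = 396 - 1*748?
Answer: -1408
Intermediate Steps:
D = -352 (D = 396 - 748 = -352)
D*p(4) = -352*4 = -1408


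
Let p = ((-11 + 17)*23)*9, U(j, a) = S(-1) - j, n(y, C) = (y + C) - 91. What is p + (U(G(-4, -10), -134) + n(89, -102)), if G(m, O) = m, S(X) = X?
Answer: 1141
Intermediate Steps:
n(y, C) = -91 + C + y (n(y, C) = (C + y) - 91 = -91 + C + y)
U(j, a) = -1 - j
p = 1242 (p = (6*23)*9 = 138*9 = 1242)
p + (U(G(-4, -10), -134) + n(89, -102)) = 1242 + ((-1 - 1*(-4)) + (-91 - 102 + 89)) = 1242 + ((-1 + 4) - 104) = 1242 + (3 - 104) = 1242 - 101 = 1141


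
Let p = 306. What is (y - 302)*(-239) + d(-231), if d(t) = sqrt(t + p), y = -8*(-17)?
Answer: 39674 + 5*sqrt(3) ≈ 39683.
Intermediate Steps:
y = 136
d(t) = sqrt(306 + t) (d(t) = sqrt(t + 306) = sqrt(306 + t))
(y - 302)*(-239) + d(-231) = (136 - 302)*(-239) + sqrt(306 - 231) = -166*(-239) + sqrt(75) = 39674 + 5*sqrt(3)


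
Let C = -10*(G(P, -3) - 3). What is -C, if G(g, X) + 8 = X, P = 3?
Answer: -140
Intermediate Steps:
G(g, X) = -8 + X
C = 140 (C = -10*((-8 - 3) - 3) = -10*(-11 - 3) = -10*(-14) = 140)
-C = -1*140 = -140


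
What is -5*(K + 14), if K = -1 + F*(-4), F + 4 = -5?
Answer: -245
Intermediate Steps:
F = -9 (F = -4 - 5 = -9)
K = 35 (K = -1 - 9*(-4) = -1 + 36 = 35)
-5*(K + 14) = -5*(35 + 14) = -5*49 = -245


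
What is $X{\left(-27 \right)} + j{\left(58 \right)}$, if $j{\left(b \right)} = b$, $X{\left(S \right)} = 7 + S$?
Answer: $38$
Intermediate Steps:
$X{\left(-27 \right)} + j{\left(58 \right)} = \left(7 - 27\right) + 58 = -20 + 58 = 38$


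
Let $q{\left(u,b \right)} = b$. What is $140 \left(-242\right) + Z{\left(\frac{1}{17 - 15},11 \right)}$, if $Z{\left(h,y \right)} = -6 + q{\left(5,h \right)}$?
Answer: $- \frac{67771}{2} \approx -33886.0$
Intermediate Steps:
$Z{\left(h,y \right)} = -6 + h$
$140 \left(-242\right) + Z{\left(\frac{1}{17 - 15},11 \right)} = 140 \left(-242\right) - \left(6 - \frac{1}{17 - 15}\right) = -33880 - \left(6 - \frac{1}{2}\right) = -33880 + \left(-6 + \frac{1}{2}\right) = -33880 - \frac{11}{2} = - \frac{67771}{2}$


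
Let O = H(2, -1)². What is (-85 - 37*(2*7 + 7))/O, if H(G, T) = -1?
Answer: -862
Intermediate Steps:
O = 1 (O = (-1)² = 1)
(-85 - 37*(2*7 + 7))/O = (-85 - 37*(2*7 + 7))/1 = (-85 - 37*(14 + 7))*1 = (-85 - 37*21)*1 = (-85 - 777)*1 = -862*1 = -862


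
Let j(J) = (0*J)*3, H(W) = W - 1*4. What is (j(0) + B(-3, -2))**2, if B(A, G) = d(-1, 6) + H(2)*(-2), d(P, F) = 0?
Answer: 16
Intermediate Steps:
H(W) = -4 + W (H(W) = W - 4 = -4 + W)
j(J) = 0 (j(J) = 0*3 = 0)
B(A, G) = 4 (B(A, G) = 0 + (-4 + 2)*(-2) = 0 - 2*(-2) = 0 + 4 = 4)
(j(0) + B(-3, -2))**2 = (0 + 4)**2 = 4**2 = 16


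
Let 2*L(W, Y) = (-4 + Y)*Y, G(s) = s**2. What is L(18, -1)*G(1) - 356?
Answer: -707/2 ≈ -353.50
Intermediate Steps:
L(W, Y) = Y*(-4 + Y)/2 (L(W, Y) = ((-4 + Y)*Y)/2 = (Y*(-4 + Y))/2 = Y*(-4 + Y)/2)
L(18, -1)*G(1) - 356 = ((1/2)*(-1)*(-4 - 1))*1**2 - 356 = ((1/2)*(-1)*(-5))*1 - 356 = (5/2)*1 - 356 = 5/2 - 356 = -707/2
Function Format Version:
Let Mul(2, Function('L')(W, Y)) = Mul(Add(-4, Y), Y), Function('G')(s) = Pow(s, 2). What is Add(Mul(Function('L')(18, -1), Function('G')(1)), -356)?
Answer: Rational(-707, 2) ≈ -353.50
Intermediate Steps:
Function('L')(W, Y) = Mul(Rational(1, 2), Y, Add(-4, Y)) (Function('L')(W, Y) = Mul(Rational(1, 2), Mul(Add(-4, Y), Y)) = Mul(Rational(1, 2), Mul(Y, Add(-4, Y))) = Mul(Rational(1, 2), Y, Add(-4, Y)))
Add(Mul(Function('L')(18, -1), Function('G')(1)), -356) = Add(Mul(Mul(Rational(1, 2), -1, Add(-4, -1)), Pow(1, 2)), -356) = Add(Mul(Mul(Rational(1, 2), -1, -5), 1), -356) = Add(Mul(Rational(5, 2), 1), -356) = Add(Rational(5, 2), -356) = Rational(-707, 2)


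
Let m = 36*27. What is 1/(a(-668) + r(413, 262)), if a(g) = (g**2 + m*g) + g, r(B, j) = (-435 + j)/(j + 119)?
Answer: -381/77625113 ≈ -4.9082e-6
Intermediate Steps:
m = 972
r(B, j) = (-435 + j)/(119 + j)
a(g) = g**2 + 973*g (a(g) = (g**2 + 972*g) + g = g**2 + 973*g)
1/(a(-668) + r(413, 262)) = 1/(-668*(973 - 668) + (-435 + 262)/(119 + 262)) = 1/(-668*305 - 173/381) = 1/(-203740 + (1/381)*(-173)) = 1/(-203740 - 173/381) = 1/(-77625113/381) = -381/77625113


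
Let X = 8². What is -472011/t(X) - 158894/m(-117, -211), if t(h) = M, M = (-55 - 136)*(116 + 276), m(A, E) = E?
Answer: 11996305889/15797992 ≈ 759.36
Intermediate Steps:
X = 64
M = -74872 (M = -191*392 = -74872)
t(h) = -74872
-472011/t(X) - 158894/m(-117, -211) = -472011/(-74872) - 158894/(-211) = -472011*(-1/74872) - 158894*(-1/211) = 472011/74872 + 158894/211 = 11996305889/15797992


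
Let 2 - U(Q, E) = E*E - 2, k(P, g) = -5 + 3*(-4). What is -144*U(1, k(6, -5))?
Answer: 41040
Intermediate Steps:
k(P, g) = -17 (k(P, g) = -5 - 12 = -17)
U(Q, E) = 4 - E² (U(Q, E) = 2 - (E*E - 2) = 2 - (E² - 2) = 2 - (-2 + E²) = 2 + (2 - E²) = 4 - E²)
-144*U(1, k(6, -5)) = -144*(4 - 1*(-17)²) = -144*(4 - 1*289) = -144*(4 - 289) = -144*(-285) = -72*(-570) = 41040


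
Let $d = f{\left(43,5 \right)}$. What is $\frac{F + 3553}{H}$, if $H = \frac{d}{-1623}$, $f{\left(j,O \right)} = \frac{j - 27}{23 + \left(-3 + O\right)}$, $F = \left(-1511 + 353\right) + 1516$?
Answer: $- \frac{158688825}{16} \approx -9.918 \cdot 10^{6}$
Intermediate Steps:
$F = 358$ ($F = -1158 + 1516 = 358$)
$f{\left(j,O \right)} = \frac{-27 + j}{20 + O}$
$d = \frac{16}{25}$ ($d = \frac{-27 + 43}{20 + 5} = \frac{1}{25} \cdot 16 = \frac{16}{25} \approx 0.64$)
$H = - \frac{16}{40575}$ ($H = \frac{16}{25 \left(-1623\right)} = \frac{16}{25} \left(- \frac{1}{1623}\right) = - \frac{16}{40575} \approx -0.00039433$)
$\frac{F + 3553}{H} = \frac{358 + 3553}{- \frac{16}{40575}} = 3911 \left(- \frac{40575}{16}\right) = - \frac{158688825}{16}$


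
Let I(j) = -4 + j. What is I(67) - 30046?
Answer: -29983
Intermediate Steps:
I(67) - 30046 = (-4 + 67) - 30046 = 63 - 30046 = -29983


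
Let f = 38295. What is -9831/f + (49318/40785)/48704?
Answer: -72319768189/281736689440 ≈ -0.25669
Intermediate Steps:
-9831/f + (49318/40785)/48704 = -9831/38295 + (49318/40785)/48704 = -9831*1/38295 + (49318*(1/40785))*(1/48704) = -3277/12765 + (49318/40785)*(1/48704) = -3277/12765 + 24659/993196320 = -72319768189/281736689440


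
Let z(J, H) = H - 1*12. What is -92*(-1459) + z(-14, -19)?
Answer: 134197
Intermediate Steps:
z(J, H) = -12 + H (z(J, H) = H - 12 = -12 + H)
-92*(-1459) + z(-14, -19) = -92*(-1459) + (-12 - 19) = 134228 - 31 = 134197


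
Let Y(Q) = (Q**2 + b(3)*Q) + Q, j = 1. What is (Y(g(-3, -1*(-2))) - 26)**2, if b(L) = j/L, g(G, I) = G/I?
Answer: 10609/16 ≈ 663.06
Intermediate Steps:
b(L) = 1/L
Y(Q) = Q**2 + 4*Q/3 (Y(Q) = (Q**2 + Q/3) + Q = Q**2 + 4*Q/3)
(Y(g(-3, -1*(-2))) - 26)**2 = ((-3/((-1*(-2))))*(4 + 3*(-3/((-1*(-2)))))/3 - 26)**2 = ((-3/2)*(4 + 3*(-3/2))/3 - 26)**2 = ((-3*1/2)*(4 + 3*(-3*1/2))/3 - 26)**2 = ((1/3)*(-3/2)*(4 + 3*(-3/2)) - 26)**2 = ((1/3)*(-3/2)*(4 - 9/2) - 26)**2 = ((1/3)*(-3/2)*(-1/2) - 26)**2 = (1/4 - 26)**2 = (-103/4)**2 = 10609/16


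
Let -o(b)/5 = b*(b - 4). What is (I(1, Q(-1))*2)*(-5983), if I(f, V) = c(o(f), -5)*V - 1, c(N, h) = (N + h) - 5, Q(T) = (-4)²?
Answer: -945314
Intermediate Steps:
Q(T) = 16
o(b) = -5*b*(-4 + b) (o(b) = -5*b*(b - 4) = -5*b*(-4 + b))
c(N, h) = -5 + N + h
I(f, V) = -1 + V*(-10 + 5*f*(4 - f)) (I(f, V) = (-5 + 5*f*(4 - f) - 5)*V - 1 = (-10 + 5*f*(4 - f))*V - 1 = V*(-10 + 5*f*(4 - f)) - 1 = -1 + V*(-10 + 5*f*(4 - f)))
(I(1, Q(-1))*2)*(-5983) = ((-1 - 5*16*(2 + 1*(-4 + 1)))*2)*(-5983) = ((-1 - 5*16*(2 + 1*(-3)))*2)*(-5983) = ((-1 - 5*16*(2 - 3))*2)*(-5983) = ((-1 - 5*16*(-1))*2)*(-5983) = ((-1 + 80)*2)*(-5983) = (79*2)*(-5983) = 158*(-5983) = -945314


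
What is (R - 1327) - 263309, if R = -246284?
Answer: -510920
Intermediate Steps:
(R - 1327) - 263309 = (-246284 - 1327) - 263309 = -247611 - 263309 = -510920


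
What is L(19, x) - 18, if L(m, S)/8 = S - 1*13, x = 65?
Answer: 398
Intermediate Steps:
L(m, S) = -104 + 8*S (L(m, S) = 8*(S - 1*13) = 8*(S - 13) = 8*(-13 + S) = -104 + 8*S)
L(19, x) - 18 = (-104 + 8*65) - 18 = (-104 + 520) - 1*18 = 416 - 18 = 398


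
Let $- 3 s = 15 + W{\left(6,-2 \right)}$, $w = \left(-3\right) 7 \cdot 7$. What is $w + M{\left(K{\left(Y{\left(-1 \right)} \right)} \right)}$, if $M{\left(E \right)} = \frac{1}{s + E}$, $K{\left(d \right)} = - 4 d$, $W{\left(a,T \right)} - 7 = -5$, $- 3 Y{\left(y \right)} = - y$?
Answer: $- \frac{1914}{13} \approx -147.23$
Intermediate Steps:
$Y{\left(y \right)} = \frac{y}{3}$ ($Y{\left(y \right)} = - \frac{\left(-1\right) y}{3} = \frac{y}{3}$)
$W{\left(a,T \right)} = 2$ ($W{\left(a,T \right)} = 7 - 5 = 2$)
$w = -147$ ($w = \left(-21\right) 7 = -147$)
$s = - \frac{17}{3}$ ($s = - \frac{15 + 2}{3} = \left(- \frac{1}{3}\right) 17 = - \frac{17}{3} \approx -5.6667$)
$M{\left(E \right)} = \frac{1}{- \frac{17}{3} + E}$
$w + M{\left(K{\left(Y{\left(-1 \right)} \right)} \right)} = -147 + \frac{3}{-17 + 3 \left(- 4 \cdot \frac{1}{3} \left(-1\right)\right)} = -147 + \frac{3}{-17 + 3 \left(\left(-4\right) \left(- \frac{1}{3}\right)\right)} = -147 + \frac{3}{-17 + 3 \cdot \frac{4}{3}} = -147 + \frac{3}{-17 + 4} = -147 + \frac{3}{-13} = -147 + 3 \left(- \frac{1}{13}\right) = -147 - \frac{3}{13} = - \frac{1914}{13}$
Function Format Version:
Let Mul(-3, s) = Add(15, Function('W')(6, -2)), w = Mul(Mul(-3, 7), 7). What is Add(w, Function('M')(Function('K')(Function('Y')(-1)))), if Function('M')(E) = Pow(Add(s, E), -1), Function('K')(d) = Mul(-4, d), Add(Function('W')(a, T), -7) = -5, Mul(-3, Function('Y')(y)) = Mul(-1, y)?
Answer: Rational(-1914, 13) ≈ -147.23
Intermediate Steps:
Function('Y')(y) = Mul(Rational(1, 3), y) (Function('Y')(y) = Mul(Rational(-1, 3), Mul(-1, y)) = Mul(Rational(1, 3), y))
Function('W')(a, T) = 2 (Function('W')(a, T) = Add(7, -5) = 2)
w = -147 (w = Mul(-21, 7) = -147)
s = Rational(-17, 3) (s = Mul(Rational(-1, 3), Add(15, 2)) = Mul(Rational(-1, 3), 17) = Rational(-17, 3) ≈ -5.6667)
Function('M')(E) = Pow(Add(Rational(-17, 3), E), -1)
Add(w, Function('M')(Function('K')(Function('Y')(-1)))) = Add(-147, Mul(3, Pow(Add(-17, Mul(3, Mul(-4, Mul(Rational(1, 3), -1)))), -1))) = Add(-147, Mul(3, Pow(Add(-17, Mul(3, Mul(-4, Rational(-1, 3)))), -1))) = Add(-147, Mul(3, Pow(Add(-17, Mul(3, Rational(4, 3))), -1))) = Add(-147, Mul(3, Pow(Add(-17, 4), -1))) = Add(-147, Mul(3, Pow(-13, -1))) = Add(-147, Mul(3, Rational(-1, 13))) = Add(-147, Rational(-3, 13)) = Rational(-1914, 13)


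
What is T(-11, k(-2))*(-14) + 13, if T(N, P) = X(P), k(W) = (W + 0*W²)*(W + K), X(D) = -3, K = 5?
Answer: 55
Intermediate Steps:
k(W) = W*(5 + W) (k(W) = (W + 0*W²)*(W + 5) = (W + 0)*(5 + W) = W*(5 + W))
T(N, P) = -3
T(-11, k(-2))*(-14) + 13 = -3*(-14) + 13 = 42 + 13 = 55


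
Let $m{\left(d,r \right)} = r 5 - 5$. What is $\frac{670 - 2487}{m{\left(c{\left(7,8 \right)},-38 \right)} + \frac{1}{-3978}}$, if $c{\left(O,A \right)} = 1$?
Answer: $\frac{7228026}{775711} \approx 9.3179$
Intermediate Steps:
$m{\left(d,r \right)} = -5 + 5 r$ ($m{\left(d,r \right)} = 5 r - 5 = -5 + 5 r$)
$\frac{670 - 2487}{m{\left(c{\left(7,8 \right)},-38 \right)} + \frac{1}{-3978}} = \frac{670 - 2487}{\left(-5 + 5 \left(-38\right)\right) + \frac{1}{-3978}} = - \frac{1817}{\left(-5 - 190\right) - \frac{1}{3978}} = - \frac{1817}{-195 - \frac{1}{3978}} = - \frac{1817}{- \frac{775711}{3978}} = \left(-1817\right) \left(- \frac{3978}{775711}\right) = \frac{7228026}{775711}$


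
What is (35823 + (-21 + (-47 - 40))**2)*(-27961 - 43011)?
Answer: -3370247364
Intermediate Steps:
(35823 + (-21 + (-47 - 40))**2)*(-27961 - 43011) = (35823 + (-21 - 87)**2)*(-70972) = (35823 + (-108)**2)*(-70972) = (35823 + 11664)*(-70972) = 47487*(-70972) = -3370247364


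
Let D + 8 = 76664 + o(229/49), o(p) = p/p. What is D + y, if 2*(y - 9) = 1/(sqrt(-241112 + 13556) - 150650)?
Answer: 1739984707117971/22695650056 - 21*I*sqrt(129)/22695650056 ≈ 76666.0 - 1.0509e-8*I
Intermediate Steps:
o(p) = 1
y = 9 + 1/(2*(-150650 + 42*I*sqrt(129))) (y = 9 + 1/(2*(sqrt(-241112 + 13556) - 150650)) = 9 + 1/(2*(sqrt(-227556) - 150650)) = 9 + 1/(2*(42*I*sqrt(129) - 150650)) = 9 + 1/(2*(-150650 + 42*I*sqrt(129))) ≈ 9.0 - 1.0509e-8*I)
D = 76657 (D = -8 + (76664 + 1) = -8 + 76665 = 76657)
D + y = 76657 + (204260775179/22695650056 - 21*I*sqrt(129)/22695650056) = 1739984707117971/22695650056 - 21*I*sqrt(129)/22695650056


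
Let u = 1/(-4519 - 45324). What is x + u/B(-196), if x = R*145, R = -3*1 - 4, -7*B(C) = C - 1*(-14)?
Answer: -1315356771/1295918 ≈ -1015.0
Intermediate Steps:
B(C) = -2 - C/7 (B(C) = -(C - 1*(-14))/7 = -(C + 14)/7 = -(14 + C)/7 = -2 - C/7)
u = -1/49843 (u = 1/(-49843) = -1/49843 ≈ -2.0063e-5)
R = -7 (R = -3 - 4 = -7)
x = -1015 (x = -7*145 = -1015)
x + u/B(-196) = -1015 - 1/(49843*(-2 - 1/7*(-196))) = -1015 - 1/(49843*(-2 + 28)) = -1015 - 1/49843/26 = -1015 - 1/49843*1/26 = -1015 - 1/1295918 = -1315356771/1295918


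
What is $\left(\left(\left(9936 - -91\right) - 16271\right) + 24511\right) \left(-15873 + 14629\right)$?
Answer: $-22724148$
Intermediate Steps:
$\left(\left(\left(9936 - -91\right) - 16271\right) + 24511\right) \left(-15873 + 14629\right) = \left(\left(\left(9936 + 91\right) - 16271\right) + 24511\right) \left(-1244\right) = \left(\left(10027 - 16271\right) + 24511\right) \left(-1244\right) = \left(-6244 + 24511\right) \left(-1244\right) = 18267 \left(-1244\right) = -22724148$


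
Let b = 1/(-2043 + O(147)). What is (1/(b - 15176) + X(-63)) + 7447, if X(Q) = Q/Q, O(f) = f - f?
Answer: 230922027869/31004569 ≈ 7448.0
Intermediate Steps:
O(f) = 0
b = -1/2043 (b = 1/(-2043 + 0) = 1/(-2043) = -1/2043 ≈ -0.00048948)
X(Q) = 1
(1/(b - 15176) + X(-63)) + 7447 = (1/(-1/2043 - 15176) + 1) + 7447 = (1/(-31004569/2043) + 1) + 7447 = (-2043/31004569 + 1) + 7447 = 31002526/31004569 + 7447 = 230922027869/31004569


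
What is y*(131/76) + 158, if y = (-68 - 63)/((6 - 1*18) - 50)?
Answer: 761657/4712 ≈ 161.64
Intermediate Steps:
y = 131/62 (y = -131/((6 - 18) - 50) = -131/(-12 - 50) = -131/(-62) = -131*(-1/62) = 131/62 ≈ 2.1129)
y*(131/76) + 158 = 131*(131/76)/62 + 158 = 131*(131*(1/76))/62 + 158 = (131/62)*(131/76) + 158 = 17161/4712 + 158 = 761657/4712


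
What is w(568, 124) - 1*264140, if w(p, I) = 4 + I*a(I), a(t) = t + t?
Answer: -233384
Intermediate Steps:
a(t) = 2*t
w(p, I) = 4 + 2*I² (w(p, I) = 4 + I*(2*I) = 4 + 2*I²)
w(568, 124) - 1*264140 = (4 + 2*124²) - 1*264140 = (4 + 2*15376) - 264140 = (4 + 30752) - 264140 = 30756 - 264140 = -233384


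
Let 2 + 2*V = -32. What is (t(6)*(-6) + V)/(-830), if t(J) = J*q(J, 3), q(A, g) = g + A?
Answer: 341/830 ≈ 0.41084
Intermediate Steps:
V = -17 (V = -1 + (½)*(-32) = -1 - 16 = -17)
q(A, g) = A + g
t(J) = J*(3 + J) (t(J) = J*(J + 3) = J*(3 + J))
(t(6)*(-6) + V)/(-830) = ((6*(3 + 6))*(-6) - 17)/(-830) = ((6*9)*(-6) - 17)*(-1/830) = (54*(-6) - 17)*(-1/830) = (-324 - 17)*(-1/830) = -341*(-1/830) = 341/830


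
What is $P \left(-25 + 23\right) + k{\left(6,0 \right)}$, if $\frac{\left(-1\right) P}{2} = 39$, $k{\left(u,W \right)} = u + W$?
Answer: $162$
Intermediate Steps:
$k{\left(u,W \right)} = W + u$
$P = -78$ ($P = \left(-2\right) 39 = -78$)
$P \left(-25 + 23\right) + k{\left(6,0 \right)} = - 78 \left(-25 + 23\right) + \left(0 + 6\right) = \left(-78\right) \left(-2\right) + 6 = 156 + 6 = 162$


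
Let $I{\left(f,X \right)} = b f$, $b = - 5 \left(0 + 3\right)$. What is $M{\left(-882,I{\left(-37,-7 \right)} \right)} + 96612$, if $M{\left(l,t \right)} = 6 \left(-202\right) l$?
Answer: $1165596$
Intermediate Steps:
$b = -15$ ($b = \left(-5\right) 3 = -15$)
$I{\left(f,X \right)} = - 15 f$
$M{\left(l,t \right)} = - 1212 l$
$M{\left(-882,I{\left(-37,-7 \right)} \right)} + 96612 = \left(-1212\right) \left(-882\right) + 96612 = 1068984 + 96612 = 1165596$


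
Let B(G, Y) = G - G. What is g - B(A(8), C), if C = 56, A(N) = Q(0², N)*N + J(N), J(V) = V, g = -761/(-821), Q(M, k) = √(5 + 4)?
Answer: 761/821 ≈ 0.92692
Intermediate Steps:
Q(M, k) = 3 (Q(M, k) = √9 = 3)
g = 761/821 (g = -761*(-1/821) = 761/821 ≈ 0.92692)
A(N) = 4*N (A(N) = 3*N + N = 4*N)
B(G, Y) = 0
g - B(A(8), C) = 761/821 - 1*0 = 761/821 + 0 = 761/821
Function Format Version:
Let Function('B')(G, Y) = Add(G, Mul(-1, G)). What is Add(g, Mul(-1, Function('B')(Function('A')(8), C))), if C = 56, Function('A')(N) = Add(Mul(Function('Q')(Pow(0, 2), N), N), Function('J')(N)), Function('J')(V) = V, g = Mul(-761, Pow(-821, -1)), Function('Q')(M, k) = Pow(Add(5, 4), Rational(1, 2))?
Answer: Rational(761, 821) ≈ 0.92692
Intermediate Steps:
Function('Q')(M, k) = 3 (Function('Q')(M, k) = Pow(9, Rational(1, 2)) = 3)
g = Rational(761, 821) (g = Mul(-761, Rational(-1, 821)) = Rational(761, 821) ≈ 0.92692)
Function('A')(N) = Mul(4, N) (Function('A')(N) = Add(Mul(3, N), N) = Mul(4, N))
Function('B')(G, Y) = 0
Add(g, Mul(-1, Function('B')(Function('A')(8), C))) = Add(Rational(761, 821), Mul(-1, 0)) = Add(Rational(761, 821), 0) = Rational(761, 821)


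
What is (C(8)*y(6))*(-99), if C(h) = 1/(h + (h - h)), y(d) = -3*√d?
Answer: 297*√6/8 ≈ 90.937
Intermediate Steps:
C(h) = 1/h (C(h) = 1/(h + 0) = 1/h)
(C(8)*y(6))*(-99) = ((-3*√6)/8)*(-99) = -3*√6/8*(-99) = 297*√6/8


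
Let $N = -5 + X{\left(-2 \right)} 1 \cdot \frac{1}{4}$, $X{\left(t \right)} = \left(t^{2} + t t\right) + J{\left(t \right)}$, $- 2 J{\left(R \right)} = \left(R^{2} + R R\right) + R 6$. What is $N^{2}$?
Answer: $\frac{25}{4} \approx 6.25$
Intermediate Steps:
$J{\left(R \right)} = - R^{2} - 3 R$ ($J{\left(R \right)} = - \frac{\left(R^{2} + R R\right) + R 6}{2} = - \frac{\left(R^{2} + R^{2}\right) + 6 R}{2} = - \frac{2 R^{2} + 6 R}{2} = - R^{2} - 3 R$)
$X{\left(t \right)} = 2 t^{2} - t \left(3 + t\right)$ ($X{\left(t \right)} = \left(t^{2} + t t\right) - t \left(3 + t\right) = \left(t^{2} + t^{2}\right) - t \left(3 + t\right) = 2 t^{2} - t \left(3 + t\right)$)
$N = - \frac{5}{2}$ ($N = -5 + - 2 \left(-3 - 2\right) 1 \cdot \frac{1}{4} = -5 + \left(-2\right) \left(-5\right) 1 \cdot \frac{1}{4} = -5 + 10 \cdot \frac{1}{4} = -5 + \frac{5}{2} = - \frac{5}{2} \approx -2.5$)
$N^{2} = \left(- \frac{5}{2}\right)^{2} = \frac{25}{4}$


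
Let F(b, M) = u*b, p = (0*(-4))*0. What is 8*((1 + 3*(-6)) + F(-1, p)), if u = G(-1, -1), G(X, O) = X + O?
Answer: -120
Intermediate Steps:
G(X, O) = O + X
p = 0 (p = 0*0 = 0)
u = -2 (u = -1 - 1 = -2)
F(b, M) = -2*b
8*((1 + 3*(-6)) + F(-1, p)) = 8*((1 + 3*(-6)) - 2*(-1)) = 8*((1 - 18) + 2) = 8*(-17 + 2) = 8*(-15) = -120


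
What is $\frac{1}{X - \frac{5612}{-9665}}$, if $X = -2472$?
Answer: $- \frac{9665}{23886268} \approx -0.00040463$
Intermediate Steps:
$\frac{1}{X - \frac{5612}{-9665}} = \frac{1}{-2472 - \frac{5612}{-9665}} = \frac{1}{-2472 - - \frac{5612}{9665}} = \frac{1}{-2472 + \frac{5612}{9665}} = \frac{1}{- \frac{23886268}{9665}} = - \frac{9665}{23886268}$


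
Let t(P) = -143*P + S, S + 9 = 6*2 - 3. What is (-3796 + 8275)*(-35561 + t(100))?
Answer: -223327419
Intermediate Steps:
S = 0 (S = -9 + (6*2 - 3) = -9 + (12 - 3) = -9 + 9 = 0)
t(P) = -143*P (t(P) = -143*P + 0 = -143*P)
(-3796 + 8275)*(-35561 + t(100)) = (-3796 + 8275)*(-35561 - 143*100) = 4479*(-35561 - 14300) = 4479*(-49861) = -223327419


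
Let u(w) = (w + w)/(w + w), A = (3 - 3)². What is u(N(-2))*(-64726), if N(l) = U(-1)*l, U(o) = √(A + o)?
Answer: -64726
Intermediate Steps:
A = 0 (A = 0² = 0)
U(o) = √o (U(o) = √(0 + o) = √o)
N(l) = I*l (N(l) = √(-1)*l = I*l)
u(w) = 1 (u(w) = (2*w)/((2*w)) = (2*w)*(1/(2*w)) = 1)
u(N(-2))*(-64726) = 1*(-64726) = -64726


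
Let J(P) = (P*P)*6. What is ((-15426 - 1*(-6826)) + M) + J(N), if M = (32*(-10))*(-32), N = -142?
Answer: 122624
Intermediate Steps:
M = 10240 (M = -320*(-32) = 10240)
J(P) = 6*P**2 (J(P) = P**2*6 = 6*P**2)
((-15426 - 1*(-6826)) + M) + J(N) = ((-15426 - 1*(-6826)) + 10240) + 6*(-142)**2 = ((-15426 + 6826) + 10240) + 6*20164 = (-8600 + 10240) + 120984 = 1640 + 120984 = 122624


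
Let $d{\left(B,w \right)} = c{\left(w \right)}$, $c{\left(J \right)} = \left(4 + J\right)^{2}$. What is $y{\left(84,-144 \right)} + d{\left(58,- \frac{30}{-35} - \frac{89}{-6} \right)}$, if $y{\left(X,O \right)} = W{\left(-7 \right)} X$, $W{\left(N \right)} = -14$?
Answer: $- \frac{1390535}{1764} \approx -788.29$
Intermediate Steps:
$d{\left(B,w \right)} = \left(4 + w\right)^{2}$
$y{\left(X,O \right)} = - 14 X$
$y{\left(84,-144 \right)} + d{\left(58,- \frac{30}{-35} - \frac{89}{-6} \right)} = \left(-14\right) 84 + \left(4 - \left(- \frac{89}{6} - \frac{6}{7}\right)\right)^{2} = -1176 + \left(4 - - \frac{659}{42}\right)^{2} = -1176 + \left(4 + \left(\frac{6}{7} + \frac{89}{6}\right)\right)^{2} = -1176 + \left(4 + \frac{659}{42}\right)^{2} = -1176 + \left(\frac{827}{42}\right)^{2} = -1176 + \frac{683929}{1764} = - \frac{1390535}{1764}$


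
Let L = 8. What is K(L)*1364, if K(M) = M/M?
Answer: 1364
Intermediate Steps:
K(M) = 1
K(L)*1364 = 1*1364 = 1364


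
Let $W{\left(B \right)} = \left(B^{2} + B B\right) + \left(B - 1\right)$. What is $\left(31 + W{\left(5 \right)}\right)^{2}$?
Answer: $7225$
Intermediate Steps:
$W{\left(B \right)} = -1 + B + 2 B^{2}$ ($W{\left(B \right)} = \left(B^{2} + B^{2}\right) + \left(-1 + B\right) = 2 B^{2} + \left(-1 + B\right) = -1 + B + 2 B^{2}$)
$\left(31 + W{\left(5 \right)}\right)^{2} = \left(31 + \left(-1 + 5 + 2 \cdot 5^{2}\right)\right)^{2} = \left(31 + \left(-1 + 5 + 2 \cdot 25\right)\right)^{2} = \left(31 + \left(-1 + 5 + 50\right)\right)^{2} = \left(31 + 54\right)^{2} = 85^{2} = 7225$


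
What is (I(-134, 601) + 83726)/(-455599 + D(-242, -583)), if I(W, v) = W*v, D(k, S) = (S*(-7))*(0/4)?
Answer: -3192/455599 ≈ -0.0070062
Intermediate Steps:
D(k, S) = 0 (D(k, S) = (-7*S)*(0*(¼)) = -7*S*0 = 0)
(I(-134, 601) + 83726)/(-455599 + D(-242, -583)) = (-134*601 + 83726)/(-455599 + 0) = (-80534 + 83726)/(-455599) = 3192*(-1/455599) = -3192/455599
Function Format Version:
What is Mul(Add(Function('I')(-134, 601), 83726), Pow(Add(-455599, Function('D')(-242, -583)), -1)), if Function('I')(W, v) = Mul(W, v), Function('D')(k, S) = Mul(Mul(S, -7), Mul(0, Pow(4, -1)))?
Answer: Rational(-3192, 455599) ≈ -0.0070062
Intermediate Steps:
Function('D')(k, S) = 0 (Function('D')(k, S) = Mul(Mul(-7, S), Mul(0, Rational(1, 4))) = Mul(Mul(-7, S), 0) = 0)
Mul(Add(Function('I')(-134, 601), 83726), Pow(Add(-455599, Function('D')(-242, -583)), -1)) = Mul(Add(Mul(-134, 601), 83726), Pow(Add(-455599, 0), -1)) = Mul(Add(-80534, 83726), Pow(-455599, -1)) = Mul(3192, Rational(-1, 455599)) = Rational(-3192, 455599)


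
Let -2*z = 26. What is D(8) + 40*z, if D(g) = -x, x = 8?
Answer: -528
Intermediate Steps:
z = -13 (z = -½*26 = -13)
D(g) = -8 (D(g) = -1*8 = -8)
D(8) + 40*z = -8 + 40*(-13) = -8 - 520 = -528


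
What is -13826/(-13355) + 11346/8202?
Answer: 44154447/18256285 ≈ 2.4186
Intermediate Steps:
-13826/(-13355) + 11346/8202 = -13826*(-1/13355) + 11346*(1/8202) = 13826/13355 + 1891/1367 = 44154447/18256285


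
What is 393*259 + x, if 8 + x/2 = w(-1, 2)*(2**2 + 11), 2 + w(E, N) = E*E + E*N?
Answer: 101681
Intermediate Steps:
w(E, N) = -2 + E**2 + E*N (w(E, N) = -2 + (E*E + E*N) = -2 + (E**2 + E*N) = -2 + E**2 + E*N)
x = -106 (x = -16 + 2*((-2 + (-1)**2 - 1*2)*(2**2 + 11)) = -16 + 2*((-2 + 1 - 2)*(4 + 11)) = -16 + 2*(-3*15) = -16 + 2*(-45) = -16 - 90 = -106)
393*259 + x = 393*259 - 106 = 101787 - 106 = 101681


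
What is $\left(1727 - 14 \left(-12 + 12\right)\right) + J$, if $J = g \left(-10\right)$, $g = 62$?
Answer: $1107$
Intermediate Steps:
$J = -620$ ($J = 62 \left(-10\right) = -620$)
$\left(1727 - 14 \left(-12 + 12\right)\right) + J = \left(1727 - 14 \left(-12 + 12\right)\right) - 620 = \left(1727 - 0\right) - 620 = \left(1727 + 0\right) - 620 = 1727 - 620 = 1107$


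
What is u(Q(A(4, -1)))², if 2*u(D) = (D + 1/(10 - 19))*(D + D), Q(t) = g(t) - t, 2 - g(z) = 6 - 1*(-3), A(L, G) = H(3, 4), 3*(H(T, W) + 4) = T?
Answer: 21904/81 ≈ 270.42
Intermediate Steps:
H(T, W) = -4 + T/3
A(L, G) = -3 (A(L, G) = -4 + (⅓)*3 = -4 + 1 = -3)
g(z) = -7 (g(z) = 2 - (6 - 1*(-3)) = 2 - (6 + 3) = 2 - 1*9 = 2 - 9 = -7)
Q(t) = -7 - t
u(D) = D*(-⅑ + D) (u(D) = ((D + 1/(10 - 19))*(D + D))/2 = ((D + 1/(-9))*(2*D))/2 = ((D - ⅑)*(2*D))/2 = ((-⅑ + D)*(2*D))/2 = (2*D*(-⅑ + D))/2 = D*(-⅑ + D))
u(Q(A(4, -1)))² = ((-7 - 1*(-3))*(-⅑ + (-7 - 1*(-3))))² = ((-7 + 3)*(-⅑ + (-7 + 3)))² = (-4*(-⅑ - 4))² = (-4*(-37/9))² = (148/9)² = 21904/81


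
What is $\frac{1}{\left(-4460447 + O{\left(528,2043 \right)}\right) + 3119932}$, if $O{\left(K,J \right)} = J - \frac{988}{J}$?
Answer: $- \frac{2043}{2734499284} \approx -7.4712 \cdot 10^{-7}$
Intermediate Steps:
$O{\left(K,J \right)} = J - \frac{988}{J}$
$\frac{1}{\left(-4460447 + O{\left(528,2043 \right)}\right) + 3119932} = \frac{1}{\left(-4460447 + \left(2043 - \frac{988}{2043}\right)\right) + 3119932} = \frac{1}{\left(-4460447 + \frac{4172861}{2043}\right) + 3119932} = \frac{1}{- \frac{9108520360}{2043} + 3119932} = \frac{1}{- \frac{2734499284}{2043}} = - \frac{2043}{2734499284}$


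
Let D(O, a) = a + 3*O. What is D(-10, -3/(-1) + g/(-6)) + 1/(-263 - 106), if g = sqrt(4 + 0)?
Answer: -10087/369 ≈ -27.336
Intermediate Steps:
g = 2 (g = sqrt(4) = 2)
D(-10, -3/(-1) + g/(-6)) + 1/(-263 - 106) = ((-3/(-1) + 2/(-6)) + 3*(-10)) + 1/(-263 - 106) = ((-3*(-1) + 2*(-1/6)) - 30) + 1/(-369) = ((3 - 1/3) - 30) - 1/369 = (8/3 - 30) - 1/369 = -82/3 - 1/369 = -10087/369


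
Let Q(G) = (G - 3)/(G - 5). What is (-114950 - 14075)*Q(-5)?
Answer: -103220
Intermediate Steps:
Q(G) = (-3 + G)/(-5 + G)
(-114950 - 14075)*Q(-5) = (-114950 - 14075)*((-3 - 5)/(-5 - 5)) = -129025*(-8)/(-10) = -(-25805)*(-8)/2 = -129025*⅘ = -103220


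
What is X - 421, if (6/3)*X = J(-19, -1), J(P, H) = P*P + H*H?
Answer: -240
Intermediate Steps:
J(P, H) = H² + P² (J(P, H) = P² + H² = H² + P²)
X = 181 (X = ((-1)² + (-19)²)/2 = (1 + 361)/2 = (½)*362 = 181)
X - 421 = 181 - 421 = -240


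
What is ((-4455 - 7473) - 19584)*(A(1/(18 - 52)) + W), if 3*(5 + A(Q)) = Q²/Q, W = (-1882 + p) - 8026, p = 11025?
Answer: -595697596/17 ≈ -3.5041e+7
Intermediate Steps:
W = 1117 (W = (-1882 + 11025) - 8026 = 9143 - 8026 = 1117)
A(Q) = -5 + Q/3 (A(Q) = -5 + (Q²/Q)/3 = -5 + Q/3)
((-4455 - 7473) - 19584)*(A(1/(18 - 52)) + W) = ((-4455 - 7473) - 19584)*((-5 + 1/(3*(18 - 52))) + 1117) = (-11928 - 19584)*((-5 + (⅓)/(-34)) + 1117) = -31512*((-5 + (⅓)*(-1/34)) + 1117) = -31512*((-5 - 1/102) + 1117) = -31512*(-511/102 + 1117) = -31512*113423/102 = -595697596/17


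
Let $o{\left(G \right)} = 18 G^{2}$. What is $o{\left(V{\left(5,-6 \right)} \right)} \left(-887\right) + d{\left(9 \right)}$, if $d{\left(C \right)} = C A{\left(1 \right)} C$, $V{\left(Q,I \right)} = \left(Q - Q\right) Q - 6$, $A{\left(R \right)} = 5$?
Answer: $-574371$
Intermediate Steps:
$V{\left(Q,I \right)} = -6$ ($V{\left(Q,I \right)} = 0 Q - 6 = 0 - 6 = -6$)
$d{\left(C \right)} = 5 C^{2}$ ($d{\left(C \right)} = C 5 C = 5 C C = 5 C^{2}$)
$o{\left(V{\left(5,-6 \right)} \right)} \left(-887\right) + d{\left(9 \right)} = 18 \left(-6\right)^{2} \left(-887\right) + 5 \cdot 9^{2} = 18 \cdot 36 \left(-887\right) + 5 \cdot 81 = 648 \left(-887\right) + 405 = -574776 + 405 = -574371$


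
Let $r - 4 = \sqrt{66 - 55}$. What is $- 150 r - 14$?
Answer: $-614 - 150 \sqrt{11} \approx -1111.5$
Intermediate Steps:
$r = 4 + \sqrt{11}$ ($r = 4 + \sqrt{66 - 55} = 4 + \sqrt{11} \approx 7.3166$)
$- 150 r - 14 = - 150 \left(4 + \sqrt{11}\right) - 14 = \left(-600 - 150 \sqrt{11}\right) - 14 = -614 - 150 \sqrt{11}$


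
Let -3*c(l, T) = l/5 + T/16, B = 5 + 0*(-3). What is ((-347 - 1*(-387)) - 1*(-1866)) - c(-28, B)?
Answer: 152339/80 ≈ 1904.2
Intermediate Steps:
B = 5 (B = 5 + 0 = 5)
c(l, T) = -l/15 - T/48 (c(l, T) = -(l/5 + T/16)/3 = -l/15 - T/48)
((-347 - 1*(-387)) - 1*(-1866)) - c(-28, B) = ((-347 - 1*(-387)) - 1*(-1866)) - (-1/15*(-28) - 1/48*5) = ((-347 + 387) + 1866) - (28/15 - 5/48) = (40 + 1866) - 1*141/80 = 1906 - 141/80 = 152339/80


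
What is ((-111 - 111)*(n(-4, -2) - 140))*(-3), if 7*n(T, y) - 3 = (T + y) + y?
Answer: -656010/7 ≈ -93716.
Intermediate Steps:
n(T, y) = 3/7 + T/7 + 2*y/7 (n(T, y) = 3/7 + ((T + y) + y)/7 = 3/7 + (T + 2*y)/7 = 3/7 + (T/7 + 2*y/7) = 3/7 + T/7 + 2*y/7)
((-111 - 111)*(n(-4, -2) - 140))*(-3) = ((-111 - 111)*((3/7 + (1/7)*(-4) + (2/7)*(-2)) - 140))*(-3) = -222*((3/7 - 4/7 - 4/7) - 140)*(-3) = -222*(-5/7 - 140)*(-3) = -222*(-985/7)*(-3) = (218670/7)*(-3) = -656010/7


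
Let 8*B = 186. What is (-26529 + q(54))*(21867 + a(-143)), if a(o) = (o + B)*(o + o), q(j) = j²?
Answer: -2650110603/2 ≈ -1.3251e+9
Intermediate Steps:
B = 93/4 (B = (⅛)*186 = 93/4 ≈ 23.250)
a(o) = 2*o*(93/4 + o) (a(o) = (o + 93/4)*(o + o) = (93/4 + o)*(2*o) = 2*o*(93/4 + o))
(-26529 + q(54))*(21867 + a(-143)) = (-26529 + 54²)*(21867 + (½)*(-143)*(93 + 4*(-143))) = (-26529 + 2916)*(21867 + (½)*(-143)*(93 - 572)) = -23613*(21867 + (½)*(-143)*(-479)) = -23613*(21867 + 68497/2) = -23613*112231/2 = -2650110603/2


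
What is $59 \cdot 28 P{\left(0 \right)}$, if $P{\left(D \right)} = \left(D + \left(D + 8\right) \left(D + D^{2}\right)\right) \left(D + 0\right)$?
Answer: $0$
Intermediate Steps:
$P{\left(D \right)} = D \left(D + \left(8 + D\right) \left(D + D^{2}\right)\right)$ ($P{\left(D \right)} = \left(D + \left(8 + D\right) \left(D + D^{2}\right)\right) D = D \left(D + \left(8 + D\right) \left(D + D^{2}\right)\right)$)
$59 \cdot 28 P{\left(0 \right)} = 59 \cdot 28 \cdot 0^{2} \left(9 + 0^{2} + 9 \cdot 0\right) = 1652 \cdot 0 \left(9 + 0 + 0\right) = 1652 \cdot 0 \cdot 9 = 1652 \cdot 0 = 0$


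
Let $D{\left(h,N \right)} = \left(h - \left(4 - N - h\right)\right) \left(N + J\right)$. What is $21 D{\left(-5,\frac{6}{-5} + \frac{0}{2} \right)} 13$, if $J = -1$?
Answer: $\frac{228228}{25} \approx 9129.1$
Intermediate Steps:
$D{\left(h,N \right)} = \left(-1 + N\right) \left(-4 + N + 2 h\right)$ ($D{\left(h,N \right)} = \left(h - \left(4 - N - h\right)\right) \left(N - 1\right) = \left(h - \left(4 - N - h\right)\right) \left(-1 + N\right) = \left(h + \left(-4 + N + h\right)\right) \left(-1 + N\right) = \left(-4 + N + 2 h\right) \left(-1 + N\right) = \left(-1 + N\right) \left(-4 + N + 2 h\right)$)
$21 D{\left(-5,\frac{6}{-5} + \frac{0}{2} \right)} 13 = 21 \left(4 + \left(\frac{6}{-5} + \frac{0}{2}\right)^{2} - 5 \left(\frac{6}{-5} + \frac{0}{2}\right) - -10 + 2 \left(\frac{6}{-5} + \frac{0}{2}\right) \left(-5\right)\right) 13 = 21 \left(4 + \left(6 \left(- \frac{1}{5}\right) + 0 \cdot \frac{1}{2}\right)^{2} - 5 \left(6 \left(- \frac{1}{5}\right) + 0 \cdot \frac{1}{2}\right) + 10 + 2 \left(6 \left(- \frac{1}{5}\right) + 0 \cdot \frac{1}{2}\right) \left(-5\right)\right) 13 = 21 \left(4 + \left(- \frac{6}{5} + 0\right)^{2} - 5 \left(- \frac{6}{5} + 0\right) + 10 + 2 \left(- \frac{6}{5} + 0\right) \left(-5\right)\right) 13 = 21 \left(4 + \left(- \frac{6}{5}\right)^{2} - -6 + 10 + 2 \left(- \frac{6}{5}\right) \left(-5\right)\right) 13 = 21 \left(4 + \frac{36}{25} + 6 + 10 + 12\right) 13 = 21 \cdot \frac{836}{25} \cdot 13 = \frac{17556}{25} \cdot 13 = \frac{228228}{25}$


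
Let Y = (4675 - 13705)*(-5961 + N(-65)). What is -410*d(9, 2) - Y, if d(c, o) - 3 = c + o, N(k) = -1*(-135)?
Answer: -52614520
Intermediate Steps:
N(k) = 135
d(c, o) = 3 + c + o (d(c, o) = 3 + (c + o) = 3 + c + o)
Y = 52608780 (Y = (4675 - 13705)*(-5961 + 135) = -9030*(-5826) = 52608780)
-410*d(9, 2) - Y = -410*(3 + 9 + 2) - 1*52608780 = -410*14 - 52608780 = -5740 - 52608780 = -52614520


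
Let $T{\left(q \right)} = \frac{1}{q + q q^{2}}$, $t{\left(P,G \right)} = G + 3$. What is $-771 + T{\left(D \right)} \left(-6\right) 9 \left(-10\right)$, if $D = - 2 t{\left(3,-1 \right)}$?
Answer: $- \frac{13242}{17} \approx -778.94$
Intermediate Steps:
$t{\left(P,G \right)} = 3 + G$
$D = -4$ ($D = - 2 \left(3 - 1\right) = \left(-2\right) 2 = -4$)
$T{\left(q \right)} = \frac{1}{q + q^{3}}$
$-771 + T{\left(D \right)} \left(-6\right) 9 \left(-10\right) = -771 + \frac{\left(-6\right) 9 \left(-10\right)}{-4 + \left(-4\right)^{3}} = -771 + \frac{\left(-54\right) \left(-10\right)}{-4 - 64} = -771 + \frac{1}{-68} \cdot 540 = -771 - \frac{135}{17} = - \frac{13242}{17}$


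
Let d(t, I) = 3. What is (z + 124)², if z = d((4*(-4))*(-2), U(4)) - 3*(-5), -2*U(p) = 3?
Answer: 20164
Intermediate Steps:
U(p) = -3/2 (U(p) = -½*3 = -3/2)
z = 18 (z = 3 - 3*(-5) = 3 + 15 = 18)
(z + 124)² = (18 + 124)² = 142² = 20164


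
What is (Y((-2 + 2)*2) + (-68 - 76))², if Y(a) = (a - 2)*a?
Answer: 20736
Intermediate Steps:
Y(a) = a*(-2 + a) (Y(a) = (-2 + a)*a = a*(-2 + a))
(Y((-2 + 2)*2) + (-68 - 76))² = (((-2 + 2)*2)*(-2 + (-2 + 2)*2) + (-68 - 76))² = ((0*2)*(-2 + 0*2) - 144)² = (0*(-2 + 0) - 144)² = (0*(-2) - 144)² = (0 - 144)² = (-144)² = 20736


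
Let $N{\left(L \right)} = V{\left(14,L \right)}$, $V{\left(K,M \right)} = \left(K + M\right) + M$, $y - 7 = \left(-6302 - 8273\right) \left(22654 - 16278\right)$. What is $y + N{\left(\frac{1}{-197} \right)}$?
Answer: $- \frac{18307245265}{197} \approx -9.293 \cdot 10^{7}$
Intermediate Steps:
$y = -92930193$ ($y = 7 + \left(-6302 - 8273\right) \left(22654 - 16278\right) = 7 - 92930200 = -92930193$)
$V{\left(K,M \right)} = K + 2 M$
$N{\left(L \right)} = 14 + 2 L$
$y + N{\left(\frac{1}{-197} \right)} = -92930193 + \left(14 + \frac{2}{-197}\right) = -92930193 + \left(14 + 2 \left(- \frac{1}{197}\right)\right) = -92930193 + \left(14 - \frac{2}{197}\right) = -92930193 + \frac{2756}{197} = - \frac{18307245265}{197}$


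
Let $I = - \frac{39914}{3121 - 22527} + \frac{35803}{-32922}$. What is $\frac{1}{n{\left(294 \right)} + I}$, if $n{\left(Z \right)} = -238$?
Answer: $- \frac{10304586}{2442503473} \approx -0.0042189$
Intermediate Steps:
$I = \frac{9987995}{10304586}$ ($I = - \frac{39914}{3121 - 22527} + 35803 \left(- \frac{1}{32922}\right) = - \frac{39914}{-19406} - \frac{35803}{32922} = \left(-39914\right) \left(- \frac{1}{19406}\right) - \frac{35803}{32922} = \frac{19957}{9703} - \frac{35803}{32922} = \frac{9987995}{10304586} \approx 0.96928$)
$\frac{1}{n{\left(294 \right)} + I} = \frac{1}{-238 + \frac{9987995}{10304586}} = \frac{1}{- \frac{2442503473}{10304586}} = - \frac{10304586}{2442503473}$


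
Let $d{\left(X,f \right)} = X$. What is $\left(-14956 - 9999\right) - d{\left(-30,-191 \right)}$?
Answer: $-24925$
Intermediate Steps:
$\left(-14956 - 9999\right) - d{\left(-30,-191 \right)} = \left(-14956 - 9999\right) - -30 = -24955 + 30 = -24925$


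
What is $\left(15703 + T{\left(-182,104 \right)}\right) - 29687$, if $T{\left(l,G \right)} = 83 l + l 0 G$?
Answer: $-29090$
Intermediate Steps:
$T{\left(l,G \right)} = 83 l$ ($T{\left(l,G \right)} = 83 l + 0 G = 83 l + 0 = 83 l$)
$\left(15703 + T{\left(-182,104 \right)}\right) - 29687 = \left(15703 + 83 \left(-182\right)\right) - 29687 = \left(15703 - 15106\right) - 29687 = 597 - 29687 = -29090$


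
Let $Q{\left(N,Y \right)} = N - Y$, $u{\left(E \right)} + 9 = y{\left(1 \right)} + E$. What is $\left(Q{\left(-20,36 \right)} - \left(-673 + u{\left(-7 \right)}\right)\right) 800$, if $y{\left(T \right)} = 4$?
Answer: $503200$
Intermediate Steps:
$u{\left(E \right)} = -5 + E$ ($u{\left(E \right)} = -9 + \left(4 + E\right) = -5 + E$)
$\left(Q{\left(-20,36 \right)} - \left(-673 + u{\left(-7 \right)}\right)\right) 800 = \left(\left(-20 - 36\right) + \left(673 - \left(-5 - 7\right)\right)\right) 800 = \left(\left(-20 - 36\right) + \left(673 - -12\right)\right) 800 = \left(-56 + \left(673 + 12\right)\right) 800 = \left(-56 + 685\right) 800 = 629 \cdot 800 = 503200$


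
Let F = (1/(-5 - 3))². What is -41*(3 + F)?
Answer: -7913/64 ≈ -123.64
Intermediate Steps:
F = 1/64 (F = (1/(-8))² = (-⅛)² = 1/64 ≈ 0.015625)
-41*(3 + F) = -41*(3 + 1/64) = -41*193/64 = -7913/64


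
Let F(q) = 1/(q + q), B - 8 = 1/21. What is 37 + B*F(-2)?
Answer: 2939/84 ≈ 34.988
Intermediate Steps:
B = 169/21 (B = 8 + 1/21 = 169/21 ≈ 8.0476)
F(q) = 1/(2*q)
37 + B*F(-2) = 37 + 169*((½)/(-2))/21 = 37 + 169*((½)*(-½))/21 = 37 + (169/21)*(-¼) = 37 - 169/84 = 2939/84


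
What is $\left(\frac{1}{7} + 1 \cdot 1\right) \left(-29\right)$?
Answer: $- \frac{232}{7} \approx -33.143$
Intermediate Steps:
$\left(\frac{1}{7} + 1 \cdot 1\right) \left(-29\right) = \left(\frac{1}{7} + 1\right) \left(-29\right) = \frac{8}{7} \left(-29\right) = - \frac{232}{7}$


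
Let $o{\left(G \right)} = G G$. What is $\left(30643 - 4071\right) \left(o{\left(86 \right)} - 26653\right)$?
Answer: $-511697004$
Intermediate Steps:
$o{\left(G \right)} = G^{2}$
$\left(30643 - 4071\right) \left(o{\left(86 \right)} - 26653\right) = \left(30643 - 4071\right) \left(86^{2} - 26653\right) = 26572 \left(7396 - 26653\right) = 26572 \left(-19257\right) = -511697004$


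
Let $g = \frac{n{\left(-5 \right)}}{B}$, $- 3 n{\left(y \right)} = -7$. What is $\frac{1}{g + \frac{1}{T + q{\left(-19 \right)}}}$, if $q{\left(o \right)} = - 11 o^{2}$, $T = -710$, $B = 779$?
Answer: $\frac{10939497}{30430} \approx 359.5$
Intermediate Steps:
$n{\left(y \right)} = \frac{7}{3}$ ($n{\left(y \right)} = \left(- \frac{1}{3}\right) \left(-7\right) = \frac{7}{3}$)
$g = \frac{7}{2337}$ ($g = \frac{7}{3 \cdot 779} = \frac{7}{3} \cdot \frac{1}{779} = \frac{7}{2337} \approx 0.0029953$)
$\frac{1}{g + \frac{1}{T + q{\left(-19 \right)}}} = \frac{1}{\frac{7}{2337} + \frac{1}{-710 - 11 \left(-19\right)^{2}}} = \frac{1}{\frac{7}{2337} + \frac{1}{-710 - 3971}} = \frac{1}{\frac{7}{2337} + \frac{1}{-4681}} = \frac{1}{\frac{7}{2337} - \frac{1}{4681}} = \frac{1}{\frac{30430}{10939497}} = \frac{10939497}{30430}$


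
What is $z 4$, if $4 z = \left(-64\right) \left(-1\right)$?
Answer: $64$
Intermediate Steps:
$z = 16$ ($z = \frac{\left(-64\right) \left(-1\right)}{4} = \frac{1}{4} \cdot 64 = 16$)
$z 4 = 16 \cdot 4 = 64$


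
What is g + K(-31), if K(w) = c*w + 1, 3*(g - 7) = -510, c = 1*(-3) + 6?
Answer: -255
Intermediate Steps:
c = 3 (c = -3 + 6 = 3)
g = -163 (g = 7 + (⅓)*(-510) = 7 - 170 = -163)
K(w) = 1 + 3*w (K(w) = 3*w + 1 = 1 + 3*w)
g + K(-31) = -163 + (1 + 3*(-31)) = -163 + (1 - 93) = -163 - 92 = -255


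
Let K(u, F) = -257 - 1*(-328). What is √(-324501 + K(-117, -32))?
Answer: I*√324430 ≈ 569.59*I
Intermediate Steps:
K(u, F) = 71 (K(u, F) = -257 + 328 = 71)
√(-324501 + K(-117, -32)) = √(-324501 + 71) = √(-324430) = I*√324430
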